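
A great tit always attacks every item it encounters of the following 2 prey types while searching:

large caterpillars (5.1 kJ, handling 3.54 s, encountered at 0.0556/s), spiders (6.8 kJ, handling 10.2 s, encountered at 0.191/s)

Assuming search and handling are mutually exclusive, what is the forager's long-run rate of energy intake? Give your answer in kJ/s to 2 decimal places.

R = (0.0556×5.1 + 0.191×6.8) / (1 + 0.0556×3.54 + 0.191×10.2) = 1.582/3.145 = 0.5031 kJ/s.

0.50 kJ/s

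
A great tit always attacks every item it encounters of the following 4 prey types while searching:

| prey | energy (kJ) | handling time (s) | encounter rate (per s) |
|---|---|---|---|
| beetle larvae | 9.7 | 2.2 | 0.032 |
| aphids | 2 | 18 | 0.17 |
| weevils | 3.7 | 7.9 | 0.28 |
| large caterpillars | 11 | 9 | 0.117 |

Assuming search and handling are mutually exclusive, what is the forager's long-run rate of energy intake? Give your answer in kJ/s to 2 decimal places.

0.40 kJ/s

Energy encountered per unit search time: 0.032×9.7 + 0.17×2 + 0.28×3.7 + 0.117×11 = 2.973 kJ/s.
Handling time per unit search time: 0.032×2.2 + 0.17×18 + 0.28×7.9 + 0.117×9 = 6.395.
Rate = 2.973/(1 + 6.395) = 0.4021 kJ/s.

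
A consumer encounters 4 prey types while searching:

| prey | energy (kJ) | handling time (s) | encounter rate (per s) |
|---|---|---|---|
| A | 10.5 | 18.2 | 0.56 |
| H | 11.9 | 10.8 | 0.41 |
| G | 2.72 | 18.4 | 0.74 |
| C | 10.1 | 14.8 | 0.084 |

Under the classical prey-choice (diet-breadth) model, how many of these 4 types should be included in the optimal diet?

E/h in descending order: H 1.1, C 0.682, A 0.577, G 0.148 kJ/s. The optimal diet is the largest prefix of this list for which every included type satisfies E_i/h_i > R on the types above it.
Rate on top 1: 0.8989. C: 0.682 < 0.8989 → exclude; stop.
Optimal diet: H — 1 of 4 types.

1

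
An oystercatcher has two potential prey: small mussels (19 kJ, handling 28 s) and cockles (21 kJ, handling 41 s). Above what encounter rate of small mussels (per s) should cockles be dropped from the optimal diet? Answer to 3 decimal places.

0.110 per s

The zero-one rule: include cockles iff E₂/h₂ > λE₁/(1+λh₁). Equality gives the switch point.
λE₁h₂ = E₂ + λE₂h₁ ⇒ λ = E₂/(E₁h₂ − E₂h₁) = 21/(779 − 588) = 0.1099 per s.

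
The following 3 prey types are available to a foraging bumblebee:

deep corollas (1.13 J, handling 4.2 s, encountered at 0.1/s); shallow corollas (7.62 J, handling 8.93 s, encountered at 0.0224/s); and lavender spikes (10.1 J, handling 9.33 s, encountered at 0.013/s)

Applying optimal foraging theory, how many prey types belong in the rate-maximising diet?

3

Profitabilities (E/h, J/s): lavender spikes 1.08, shallow corollas 0.853, deep corollas 0.269. Add prey in this order while the next type's profitability exceeds the intake rate on those already taken.
Rate on top 1: 0.1171. shallow corollas: 0.853 > 0.1171 → include.
Rate on top 2: 0.2285. deep corollas: 0.269 > 0.2285 → include.
Optimal diet: lavender spikes, shallow corollas, deep corollas — 3 of 3 types.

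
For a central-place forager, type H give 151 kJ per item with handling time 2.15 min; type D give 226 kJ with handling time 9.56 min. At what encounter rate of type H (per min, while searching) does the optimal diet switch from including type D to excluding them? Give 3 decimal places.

0.236 per min

Drop type D once their profitability E₂/h₂ falls below the rate achievable on type H alone: E₂/h₂ = λE₁/(1 + λh₁).
Solve for λ: λE₁h₂ = E₂(1 + λh₁) → λ(E₁h₂ − E₂h₁) = E₂ → λ = E₂/(E₁h₂ − E₂h₁).
λ = 226/(151×9.56 − 226×2.15) = 226/957.7 = 0.236 per min.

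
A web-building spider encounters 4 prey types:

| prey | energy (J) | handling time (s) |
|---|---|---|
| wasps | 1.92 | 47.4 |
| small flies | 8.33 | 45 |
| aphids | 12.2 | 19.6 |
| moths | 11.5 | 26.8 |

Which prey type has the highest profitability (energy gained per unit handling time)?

In descending order of E/h:
aphids: 12.2/19.6 = 0.622 J/s
moths: 11.5/26.8 = 0.429 J/s
small flies: 8.33/45 = 0.185 J/s
wasps: 1.92/47.4 = 0.0405 J/s

aphids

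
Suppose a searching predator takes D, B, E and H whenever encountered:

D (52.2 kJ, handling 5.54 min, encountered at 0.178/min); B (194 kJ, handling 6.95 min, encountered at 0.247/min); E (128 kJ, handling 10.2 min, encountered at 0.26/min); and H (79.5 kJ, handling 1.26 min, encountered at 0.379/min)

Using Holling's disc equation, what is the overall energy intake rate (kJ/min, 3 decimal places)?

Energy encountered per unit search time: 0.178×52.2 + 0.247×194 + 0.26×128 + 0.379×79.5 = 120.6 kJ/min.
Handling time per unit search time: 0.178×5.54 + 0.247×6.95 + 0.26×10.2 + 0.379×1.26 = 5.832.
Rate = 120.6/(1 + 5.832) = 17.65 kJ/min.

17.654 kJ/min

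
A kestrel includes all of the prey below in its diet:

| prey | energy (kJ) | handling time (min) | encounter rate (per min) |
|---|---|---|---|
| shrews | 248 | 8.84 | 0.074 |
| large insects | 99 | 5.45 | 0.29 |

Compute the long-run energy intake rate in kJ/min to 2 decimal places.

R = (0.074×248 + 0.29×99) / (1 + 0.074×8.84 + 0.29×5.45) = 47.06/3.235 = 14.55 kJ/min.

14.55 kJ/min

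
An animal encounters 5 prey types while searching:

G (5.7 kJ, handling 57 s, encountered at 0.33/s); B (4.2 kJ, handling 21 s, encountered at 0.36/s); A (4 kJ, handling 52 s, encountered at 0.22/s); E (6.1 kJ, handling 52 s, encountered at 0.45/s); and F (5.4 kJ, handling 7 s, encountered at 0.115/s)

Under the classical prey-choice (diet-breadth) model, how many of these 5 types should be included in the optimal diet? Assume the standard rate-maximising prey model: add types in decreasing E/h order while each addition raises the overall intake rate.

E/h in descending order: F 0.771, B 0.2, E 0.117, G 0.1, A 0.0769 kJ/s. The optimal diet is the largest prefix of this list for which every included type satisfies E_i/h_i > R on the types above it.
Rate on top 1: 0.344. B: 0.2 < 0.344 → exclude; stop.
Optimal diet: F — 1 of 5 types.

1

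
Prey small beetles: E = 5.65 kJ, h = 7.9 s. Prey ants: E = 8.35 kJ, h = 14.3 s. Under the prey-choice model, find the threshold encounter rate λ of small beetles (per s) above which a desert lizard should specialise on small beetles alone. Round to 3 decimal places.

The zero-one rule: include ants iff E₂/h₂ > λE₁/(1+λh₁). Equality gives the switch point.
λE₁h₂ = E₂ + λE₂h₁ ⇒ λ = E₂/(E₁h₂ − E₂h₁) = 8.35/(80.8 − 65.97) = 0.563 per s.

0.563 per s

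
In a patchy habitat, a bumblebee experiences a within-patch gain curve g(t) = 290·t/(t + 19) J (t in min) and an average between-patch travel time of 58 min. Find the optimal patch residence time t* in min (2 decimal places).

By the marginal value theorem, leave when the instantaneous gain rate g'(t) equals the habitat-wide average g(t)/(T + t).
g'(t) = 290·19/(t + 19)². Setting 290·19/(t+19)² = 290t/[(t+19)(58+t)] gives 19(58+t) = t(t+19), so t² = 19×58 = 1102.
t* = √1102 = 33.2 min.

33.20 min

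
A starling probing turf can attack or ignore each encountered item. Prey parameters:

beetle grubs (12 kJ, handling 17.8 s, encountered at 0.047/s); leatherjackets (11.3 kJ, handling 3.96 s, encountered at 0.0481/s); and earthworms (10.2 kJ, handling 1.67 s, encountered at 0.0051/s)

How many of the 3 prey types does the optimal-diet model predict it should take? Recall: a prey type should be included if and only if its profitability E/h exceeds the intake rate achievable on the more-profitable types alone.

3

E/h in descending order: earthworms 6.11, leatherjackets 2.85, beetle grubs 0.674 kJ/s. The optimal diet is the largest prefix of this list for which every included type satisfies E_i/h_i > R on the types above it.
Rate on top 1: 0.05158. leatherjackets: 2.85 > 0.05158 → include.
Rate on top 2: 0.4967. beetle grubs: 0.674 > 0.4967 → include.
Optimal diet: earthworms, leatherjackets, beetle grubs — 3 of 3 types.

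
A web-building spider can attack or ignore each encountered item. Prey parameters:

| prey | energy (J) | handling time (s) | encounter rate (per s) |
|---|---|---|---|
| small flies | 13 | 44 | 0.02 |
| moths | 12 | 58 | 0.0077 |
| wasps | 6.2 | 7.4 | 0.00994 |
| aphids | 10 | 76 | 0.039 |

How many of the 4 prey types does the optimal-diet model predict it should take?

Profitabilities (E/h, J/s): wasps 0.838, small flies 0.295, moths 0.207, aphids 0.132. Add prey in this order while the next type's profitability exceeds the intake rate on those already taken.
Rate on top 1: 0.05741. small flies: 0.295 > 0.05741 → include.
Rate on top 2: 0.1646. moths: 0.207 > 0.1646 → include.
Rate on top 3: 0.1725. aphids: 0.132 < 0.1725 → exclude; stop.
Optimal diet: wasps, small flies, moths — 3 of 4 types.

3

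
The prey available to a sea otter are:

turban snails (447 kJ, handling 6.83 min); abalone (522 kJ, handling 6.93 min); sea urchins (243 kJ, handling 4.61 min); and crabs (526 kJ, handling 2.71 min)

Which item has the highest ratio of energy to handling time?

Profitability E/h (kJ/min): turban snails = 447/6.83 = 65.4, abalone = 522/6.93 = 75.3, sea urchins = 243/4.61 = 52.7, crabs = 526/2.71 = 194.
Ranked: crabs > abalone > turban snails > sea urchins.

crabs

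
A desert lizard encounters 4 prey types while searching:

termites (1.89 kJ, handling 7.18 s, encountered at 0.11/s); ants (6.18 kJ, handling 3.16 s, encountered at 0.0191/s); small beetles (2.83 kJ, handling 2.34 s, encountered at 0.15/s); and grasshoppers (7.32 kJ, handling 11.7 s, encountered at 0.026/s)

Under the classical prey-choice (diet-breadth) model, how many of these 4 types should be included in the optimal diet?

E/h in descending order: ants 1.96, small beetles 1.21, grasshoppers 0.626, termites 0.263 kJ/s. The optimal diet is the largest prefix of this list for which every included type satisfies E_i/h_i > R on the types above it.
Rate on top 1: 0.1113. small beetles: 1.21 > 0.1113 → include.
Rate on top 2: 0.3844. grasshoppers: 0.626 > 0.3844 → include.
Rate on top 3: 0.4272. termites: 0.263 < 0.4272 → exclude; stop.
Optimal diet: ants, small beetles, grasshoppers — 3 of 4 types.

3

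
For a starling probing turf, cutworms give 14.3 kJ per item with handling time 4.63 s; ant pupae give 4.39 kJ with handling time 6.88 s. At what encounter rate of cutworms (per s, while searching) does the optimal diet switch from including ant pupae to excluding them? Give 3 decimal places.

At the threshold, the rate on cutworms alone equals the profitability of ant pupae: λ·14.3/(1 + λ·4.63) = 4.39/6.88 = 0.6381.
Rearranging, λ(14.3 − 0.6381×4.63) = 0.6381, so λ = 0.6381/11.35 = 0.05624 per s.

0.056 per s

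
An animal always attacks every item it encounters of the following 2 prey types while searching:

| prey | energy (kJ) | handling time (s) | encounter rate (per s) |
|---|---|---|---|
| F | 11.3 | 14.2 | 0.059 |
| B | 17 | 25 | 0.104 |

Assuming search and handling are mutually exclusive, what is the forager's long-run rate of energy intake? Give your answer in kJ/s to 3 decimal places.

Energy encountered per unit search time: 0.059×11.3 + 0.104×17 = 2.435 kJ/s.
Handling time per unit search time: 0.059×14.2 + 0.104×25 = 3.438.
Rate = 2.435/(1 + 3.438) = 0.5486 kJ/s.

0.549 kJ/s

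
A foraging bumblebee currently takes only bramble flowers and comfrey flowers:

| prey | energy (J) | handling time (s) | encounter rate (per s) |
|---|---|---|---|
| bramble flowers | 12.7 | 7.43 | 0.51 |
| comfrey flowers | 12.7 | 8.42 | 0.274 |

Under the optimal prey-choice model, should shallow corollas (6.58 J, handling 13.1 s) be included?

No

Current rate: (0.51×12.7 + 0.274×12.7)/(1 + 0.51×7.43 + 0.274×8.42) = 1.403 J/s.
shallow corollas: E/h = 6.58/13.1 = 0.5023 J/s.
Since 0.5023 < R, time spent handling shallow corollas is better spent searching.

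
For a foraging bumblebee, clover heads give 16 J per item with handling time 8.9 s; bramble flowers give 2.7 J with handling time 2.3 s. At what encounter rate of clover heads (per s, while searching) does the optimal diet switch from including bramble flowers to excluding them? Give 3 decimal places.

0.211 per s

Drop bramble flowers once their profitability E₂/h₂ falls below the rate achievable on clover heads alone: E₂/h₂ = λE₁/(1 + λh₁).
Solve for λ: λE₁h₂ = E₂(1 + λh₁) → λ(E₁h₂ − E₂h₁) = E₂ → λ = E₂/(E₁h₂ − E₂h₁).
λ = 2.7/(16×2.3 − 2.7×8.9) = 2.7/12.77 = 0.2114 per s.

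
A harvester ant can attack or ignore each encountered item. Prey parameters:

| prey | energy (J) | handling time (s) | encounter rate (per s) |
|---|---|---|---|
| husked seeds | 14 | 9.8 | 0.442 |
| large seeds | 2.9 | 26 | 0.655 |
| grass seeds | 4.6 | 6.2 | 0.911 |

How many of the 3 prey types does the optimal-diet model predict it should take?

1

Rank by E/h (J/s): husked seeds 1.43, grass seeds 0.742, large seeds 0.112. Include each in turn until the next type's E/h falls below the running intake rate.
Rate on top 1: 1.161. grass seeds: 0.742 < 1.161 → exclude; stop.
Optimal diet: husked seeds — 1 of 3 types.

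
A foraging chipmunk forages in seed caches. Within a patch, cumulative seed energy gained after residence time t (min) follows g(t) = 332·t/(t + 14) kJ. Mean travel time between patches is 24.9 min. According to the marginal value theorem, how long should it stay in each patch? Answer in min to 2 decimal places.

By the marginal value theorem, leave when the instantaneous gain rate g'(t) equals the habitat-wide average g(t)/(T + t).
g'(t) = 332·14/(t + 14)². Setting 332·14/(t+14)² = 332t/[(t+14)(24.9+t)] gives 14(24.9+t) = t(t+14), so t² = 14×24.9 = 348.6.
t* = √348.6 = 18.67 min.

18.67 min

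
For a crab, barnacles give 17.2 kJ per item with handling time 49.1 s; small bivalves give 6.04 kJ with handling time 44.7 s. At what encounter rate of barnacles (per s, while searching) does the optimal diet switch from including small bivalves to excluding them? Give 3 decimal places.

At the threshold, the rate on barnacles alone equals the profitability of small bivalves: λ·17.2/(1 + λ·49.1) = 6.04/44.7 = 0.1351.
Rearranging, λ(17.2 − 0.1351×49.1) = 0.1351, so λ = 0.1351/10.57 = 0.01279 per s.

0.013 per s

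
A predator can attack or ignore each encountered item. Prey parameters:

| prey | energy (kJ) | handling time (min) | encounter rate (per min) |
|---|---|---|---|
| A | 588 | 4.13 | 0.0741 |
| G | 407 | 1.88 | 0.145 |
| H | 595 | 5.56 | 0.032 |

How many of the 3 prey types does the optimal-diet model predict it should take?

3

Rank by E/h (kJ/min): G 216, A 142, H 107. Include each in turn until the next type's E/h falls below the running intake rate.
Rate on top 1: 46.37. A: 142 > 46.37 → include.
Rate on top 2: 64.98. H: 107 > 64.98 → include.
Optimal diet: G, A, H — 3 of 3 types.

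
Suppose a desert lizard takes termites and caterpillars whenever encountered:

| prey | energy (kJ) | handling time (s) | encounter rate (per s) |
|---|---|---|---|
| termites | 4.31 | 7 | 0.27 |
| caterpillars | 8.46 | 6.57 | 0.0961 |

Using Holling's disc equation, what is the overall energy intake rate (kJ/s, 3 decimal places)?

R = (0.27×4.31 + 0.0961×8.46) / (1 + 0.27×7 + 0.0961×6.57) = 1.977/3.521 = 0.5613 kJ/s.

0.561 kJ/s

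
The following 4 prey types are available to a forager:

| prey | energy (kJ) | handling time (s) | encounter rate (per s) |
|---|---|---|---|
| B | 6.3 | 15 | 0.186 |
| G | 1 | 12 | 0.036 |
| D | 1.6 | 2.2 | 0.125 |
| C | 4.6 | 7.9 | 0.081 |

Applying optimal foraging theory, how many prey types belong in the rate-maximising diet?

Profitabilities (E/h, kJ/s): D 0.727, C 0.582, B 0.42, G 0.0833. Add prey in this order while the next type's profitability exceeds the intake rate on those already taken.
Rate on top 1: 0.1569. C: 0.582 > 0.1569 → include.
Rate on top 2: 0.299. B: 0.42 > 0.299 → include.
Rate on top 3: 0.3708. G: 0.0833 < 0.3708 → exclude; stop.
Optimal diet: D, C, B — 3 of 4 types.

3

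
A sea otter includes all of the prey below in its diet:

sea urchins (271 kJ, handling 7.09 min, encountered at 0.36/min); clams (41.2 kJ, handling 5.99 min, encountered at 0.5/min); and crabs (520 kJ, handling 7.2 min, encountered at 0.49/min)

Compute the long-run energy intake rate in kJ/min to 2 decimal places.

R = (0.36×271 + 0.5×41.2 + 0.49×520) / (1 + 0.36×7.09 + 0.5×5.99 + 0.49×7.2) = 373/10.08 = 37.02 kJ/min.

37.02 kJ/min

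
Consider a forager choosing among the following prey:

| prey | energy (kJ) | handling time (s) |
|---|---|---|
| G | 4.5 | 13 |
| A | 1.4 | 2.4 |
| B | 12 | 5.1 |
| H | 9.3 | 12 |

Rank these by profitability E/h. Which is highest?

Profitability E/h (kJ/s): G = 4.5/13 = 0.346, A = 1.4/2.4 = 0.583, B = 12/5.1 = 2.35, H = 9.3/12 = 0.775.
Ranked: B > H > A > G.

B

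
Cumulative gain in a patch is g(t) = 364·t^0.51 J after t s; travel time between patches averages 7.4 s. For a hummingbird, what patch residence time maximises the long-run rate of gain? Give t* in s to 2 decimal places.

7.70 s

Optimal t* satisfies g'(t*) = g(t*)/(T + t*).
g'(t) = 0.51·364·t^-0.49. Setting 0.51·364·t^-0.49 = 364·t^0.51/(7.4+t) gives 0.51(7.4+t) = t, so 0.49·t = 0.51×7.4.
t* = 0.51×7.4/0.49 = 7.702 s.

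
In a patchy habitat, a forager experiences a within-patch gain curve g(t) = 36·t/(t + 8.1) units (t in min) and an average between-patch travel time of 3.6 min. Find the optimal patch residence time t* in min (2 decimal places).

Maximise g(t)/(T+t): set derivative to zero → g'(t)(T+t) = g(t).
g'(t) = 36·8.1/(t + 8.1)². Setting 36·8.1/(t+8.1)² = 36t/[(t+8.1)(3.6+t)] gives 8.1(3.6+t) = t(t+8.1), so t² = 8.1×3.6 = 29.16.
t* = √29.16 = 5.4 min.

5.40 min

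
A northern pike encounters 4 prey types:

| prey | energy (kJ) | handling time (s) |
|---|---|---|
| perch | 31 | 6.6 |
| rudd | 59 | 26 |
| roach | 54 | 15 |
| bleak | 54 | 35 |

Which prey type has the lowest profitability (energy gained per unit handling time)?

In descending order of E/h:
perch: 31/6.6 = 4.7 kJ/s
roach: 54/15 = 3.6 kJ/s
rudd: 59/26 = 2.27 kJ/s
bleak: 54/35 = 1.54 kJ/s

bleak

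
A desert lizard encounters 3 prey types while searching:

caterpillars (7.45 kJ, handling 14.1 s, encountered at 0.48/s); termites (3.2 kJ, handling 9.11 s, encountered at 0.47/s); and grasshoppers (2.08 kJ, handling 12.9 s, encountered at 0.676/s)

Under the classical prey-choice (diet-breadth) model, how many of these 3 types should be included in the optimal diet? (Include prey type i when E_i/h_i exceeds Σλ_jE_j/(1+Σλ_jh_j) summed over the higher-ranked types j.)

1

E/h in descending order: caterpillars 0.528, termites 0.351, grasshoppers 0.161 kJ/s. The optimal diet is the largest prefix of this list for which every included type satisfies E_i/h_i > R on the types above it.
Rate on top 1: 0.4604. termites: 0.351 < 0.4604 → exclude; stop.
Optimal diet: caterpillars — 1 of 3 types.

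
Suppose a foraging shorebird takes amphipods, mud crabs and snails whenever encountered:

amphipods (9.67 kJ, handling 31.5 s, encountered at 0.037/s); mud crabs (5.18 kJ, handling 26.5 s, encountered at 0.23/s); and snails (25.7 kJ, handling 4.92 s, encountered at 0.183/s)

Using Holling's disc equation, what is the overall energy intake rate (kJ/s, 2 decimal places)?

R = (0.037×9.67 + 0.23×5.18 + 0.183×25.7) / (1 + 0.037×31.5 + 0.23×26.5 + 0.183×4.92) = 6.252/9.161 = 0.6825 kJ/s.

0.68 kJ/s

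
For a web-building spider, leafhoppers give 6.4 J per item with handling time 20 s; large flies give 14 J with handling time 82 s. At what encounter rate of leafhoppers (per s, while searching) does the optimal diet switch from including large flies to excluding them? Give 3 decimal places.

0.057 per s

At the threshold, the rate on leafhoppers alone equals the profitability of large flies: λ·6.4/(1 + λ·20) = 14/82 = 0.1707.
Rearranging, λ(6.4 − 0.1707×20) = 0.1707, so λ = 0.1707/2.985 = 0.05719 per s.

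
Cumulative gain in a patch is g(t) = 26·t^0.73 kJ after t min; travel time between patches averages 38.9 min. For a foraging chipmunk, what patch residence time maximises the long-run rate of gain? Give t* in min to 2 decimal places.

Optimal t* satisfies g'(t*) = g(t*)/(T + t*).
g'(t) = 0.73·26·t^-0.27. Setting 0.73·26·t^-0.27 = 26·t^0.73/(38.9+t) gives 0.73(38.9+t) = t, so 0.27·t = 0.73×38.9.
t* = 0.73×38.9/0.27 = 105.2 min.

105.17 min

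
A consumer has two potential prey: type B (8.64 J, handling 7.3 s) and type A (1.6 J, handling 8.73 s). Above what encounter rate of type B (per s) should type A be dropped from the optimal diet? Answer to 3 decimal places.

The zero-one rule: include type A iff E₂/h₂ > λE₁/(1+λh₁). Equality gives the switch point.
λE₁h₂ = E₂ + λE₂h₁ ⇒ λ = E₂/(E₁h₂ − E₂h₁) = 1.6/(75.43 − 11.68) = 0.0251 per s.

0.025 per s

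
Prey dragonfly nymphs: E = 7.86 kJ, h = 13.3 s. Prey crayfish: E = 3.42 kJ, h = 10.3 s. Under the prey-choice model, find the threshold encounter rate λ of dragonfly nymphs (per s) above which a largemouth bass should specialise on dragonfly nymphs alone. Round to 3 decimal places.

The zero-one rule: include crayfish iff E₂/h₂ > λE₁/(1+λh₁). Equality gives the switch point.
λE₁h₂ = E₂ + λE₂h₁ ⇒ λ = E₂/(E₁h₂ − E₂h₁) = 3.42/(80.96 − 45.49) = 0.09641 per s.

0.096 per s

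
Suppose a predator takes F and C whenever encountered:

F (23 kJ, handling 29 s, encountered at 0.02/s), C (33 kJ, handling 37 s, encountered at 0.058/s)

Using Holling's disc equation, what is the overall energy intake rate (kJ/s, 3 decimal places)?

Energy encountered per unit search time: 0.02×23 + 0.058×33 = 2.374 kJ/s.
Handling time per unit search time: 0.02×29 + 0.058×37 = 2.726.
Rate = 2.374/(1 + 2.726) = 0.6371 kJ/s.

0.637 kJ/s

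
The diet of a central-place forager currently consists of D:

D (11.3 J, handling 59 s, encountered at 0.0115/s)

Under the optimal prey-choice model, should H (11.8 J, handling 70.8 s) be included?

Yes

On D alone, R = ΣλE/(1+Σλh) = 0.13/1.679 = 0.07742 J/s.
Profitability of H: 11.8/70.8 = 0.1667 J/s.
Since 0.1667 > R, including H increases the long-run rate.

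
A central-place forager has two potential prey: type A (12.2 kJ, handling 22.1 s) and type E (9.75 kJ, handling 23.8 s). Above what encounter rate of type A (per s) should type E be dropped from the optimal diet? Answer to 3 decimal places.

The zero-one rule: include type E iff E₂/h₂ > λE₁/(1+λh₁). Equality gives the switch point.
λE₁h₂ = E₂ + λE₂h₁ ⇒ λ = E₂/(E₁h₂ − E₂h₁) = 9.75/(290.4 − 215.5) = 0.1302 per s.

0.130 per s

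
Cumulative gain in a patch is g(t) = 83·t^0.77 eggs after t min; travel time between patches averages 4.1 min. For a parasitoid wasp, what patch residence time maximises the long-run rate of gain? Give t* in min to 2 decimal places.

By the marginal value theorem, leave when the instantaneous gain rate g'(t) equals the habitat-wide average g(t)/(T + t).
g'(t) = 0.77·83·t^-0.23. Setting 0.77·83·t^-0.23 = 83·t^0.77/(4.1+t) gives 0.77(4.1+t) = t, so 0.23·t = 0.77×4.1.
t* = 0.77×4.1/0.23 = 13.73 min.

13.73 min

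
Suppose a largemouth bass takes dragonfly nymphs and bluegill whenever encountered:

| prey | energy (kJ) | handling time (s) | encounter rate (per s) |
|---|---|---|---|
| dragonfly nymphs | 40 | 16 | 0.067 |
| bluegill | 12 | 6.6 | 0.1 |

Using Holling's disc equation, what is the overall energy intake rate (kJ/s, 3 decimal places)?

R = (0.067×40 + 0.1×12) / (1 + 0.067×16 + 0.1×6.6) = 3.88/2.732 = 1.42 kJ/s.

1.420 kJ/s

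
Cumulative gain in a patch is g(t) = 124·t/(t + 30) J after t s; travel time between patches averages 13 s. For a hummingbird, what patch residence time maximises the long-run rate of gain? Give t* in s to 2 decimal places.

19.75 s

Optimal t* satisfies g'(t*) = g(t*)/(T + t*).
g'(t) = 124·30/(t + 30)². Setting 124·30/(t+30)² = 124t/[(t+30)(13+t)] gives 30(13+t) = t(t+30), so t² = 30×13 = 390.
t* = √390 = 19.75 s.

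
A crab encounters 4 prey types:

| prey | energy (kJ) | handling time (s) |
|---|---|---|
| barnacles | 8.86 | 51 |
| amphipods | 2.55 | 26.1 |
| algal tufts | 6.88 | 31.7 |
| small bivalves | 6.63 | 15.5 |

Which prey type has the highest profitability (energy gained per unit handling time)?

small bivalves

In descending order of E/h:
small bivalves: 6.63/15.5 = 0.428 kJ/s
algal tufts: 6.88/31.7 = 0.217 kJ/s
barnacles: 8.86/51 = 0.174 kJ/s
amphipods: 2.55/26.1 = 0.0977 kJ/s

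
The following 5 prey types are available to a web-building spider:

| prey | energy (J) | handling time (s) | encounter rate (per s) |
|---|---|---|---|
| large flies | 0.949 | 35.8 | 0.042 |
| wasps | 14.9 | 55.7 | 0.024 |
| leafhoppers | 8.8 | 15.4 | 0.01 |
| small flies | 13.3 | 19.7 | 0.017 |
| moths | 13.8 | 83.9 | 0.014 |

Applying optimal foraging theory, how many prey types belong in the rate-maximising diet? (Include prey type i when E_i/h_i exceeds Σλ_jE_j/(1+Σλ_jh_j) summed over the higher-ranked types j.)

3

Rank by E/h (J/s): small flies 0.675, leafhoppers 0.571, wasps 0.268, moths 0.164, large flies 0.0265. Include each in turn until the next type's E/h falls below the running intake rate.
Rate on top 1: 0.1694. leafhoppers: 0.571 > 0.1694 → include.
Rate on top 2: 0.211. wasps: 0.268 > 0.211 → include.
Rate on top 3: 0.2377. moths: 0.164 < 0.2377 → exclude; stop.
Optimal diet: small flies, leafhoppers, wasps — 3 of 5 types.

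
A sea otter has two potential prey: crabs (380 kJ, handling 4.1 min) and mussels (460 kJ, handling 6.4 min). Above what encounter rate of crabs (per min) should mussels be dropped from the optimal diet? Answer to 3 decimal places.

The zero-one rule: include mussels iff E₂/h₂ > λE₁/(1+λh₁). Equality gives the switch point.
λE₁h₂ = E₂ + λE₂h₁ ⇒ λ = E₂/(E₁h₂ − E₂h₁) = 460/(2432 − 1886) = 0.8425 per min.

0.842 per min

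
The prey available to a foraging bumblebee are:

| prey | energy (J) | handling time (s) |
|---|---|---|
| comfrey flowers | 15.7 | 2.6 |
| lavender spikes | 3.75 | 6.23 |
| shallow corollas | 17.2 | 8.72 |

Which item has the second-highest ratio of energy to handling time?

Profitability E/h (J/s): comfrey flowers = 15.7/2.6 = 6.04, lavender spikes = 3.75/6.23 = 0.602, shallow corollas = 17.2/8.72 = 1.97.
Ranked: comfrey flowers > shallow corollas > lavender spikes.

shallow corollas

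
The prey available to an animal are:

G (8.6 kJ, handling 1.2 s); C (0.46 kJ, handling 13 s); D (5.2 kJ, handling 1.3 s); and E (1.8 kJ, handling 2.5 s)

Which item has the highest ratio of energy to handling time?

In descending order of E/h:
G: 8.6/1.2 = 7.17 kJ/s
D: 5.2/1.3 = 4 kJ/s
E: 1.8/2.5 = 0.72 kJ/s
C: 0.46/13 = 0.0354 kJ/s

G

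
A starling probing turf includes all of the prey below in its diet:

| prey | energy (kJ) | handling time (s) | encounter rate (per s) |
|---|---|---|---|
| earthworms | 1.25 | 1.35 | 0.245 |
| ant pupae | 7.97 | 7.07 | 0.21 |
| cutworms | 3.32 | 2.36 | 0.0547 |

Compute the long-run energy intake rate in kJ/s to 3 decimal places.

Energy encountered per unit search time: 0.245×1.25 + 0.21×7.97 + 0.0547×3.32 = 2.162 kJ/s.
Handling time per unit search time: 0.245×1.35 + 0.21×7.07 + 0.0547×2.36 = 1.945.
Rate = 2.162/(1 + 1.945) = 0.7341 kJ/s.

0.734 kJ/s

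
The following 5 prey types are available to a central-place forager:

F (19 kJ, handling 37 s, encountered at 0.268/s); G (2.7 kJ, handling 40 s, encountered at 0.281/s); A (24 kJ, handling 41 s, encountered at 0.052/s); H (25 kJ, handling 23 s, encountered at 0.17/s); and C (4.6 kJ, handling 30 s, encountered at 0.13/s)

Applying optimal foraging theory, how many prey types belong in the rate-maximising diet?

1

Profitabilities (E/h, kJ/s): H 1.09, A 0.585, F 0.514, C 0.153, G 0.0675. Add prey in this order while the next type's profitability exceeds the intake rate on those already taken.
Rate on top 1: 0.8656. A: 0.585 < 0.8656 → exclude; stop.
Optimal diet: H — 1 of 5 types.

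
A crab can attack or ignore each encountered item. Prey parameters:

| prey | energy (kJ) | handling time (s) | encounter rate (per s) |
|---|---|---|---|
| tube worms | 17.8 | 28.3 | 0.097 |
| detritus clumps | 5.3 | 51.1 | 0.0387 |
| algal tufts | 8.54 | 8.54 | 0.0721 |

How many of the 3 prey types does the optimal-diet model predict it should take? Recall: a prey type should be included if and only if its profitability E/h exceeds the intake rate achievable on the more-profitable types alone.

E/h in descending order: algal tufts 1, tube worms 0.629, detritus clumps 0.104 kJ/s. The optimal diet is the largest prefix of this list for which every included type satisfies E_i/h_i > R on the types above it.
Rate on top 1: 0.3811. tube worms: 0.629 > 0.3811 → include.
Rate on top 2: 0.5371. detritus clumps: 0.104 < 0.5371 → exclude; stop.
Optimal diet: algal tufts, tube worms — 2 of 3 types.

2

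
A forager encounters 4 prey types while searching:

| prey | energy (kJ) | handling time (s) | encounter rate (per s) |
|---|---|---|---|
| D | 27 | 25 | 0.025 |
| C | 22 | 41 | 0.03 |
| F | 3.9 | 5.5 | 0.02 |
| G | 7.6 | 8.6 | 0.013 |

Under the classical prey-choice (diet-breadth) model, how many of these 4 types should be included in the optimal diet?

4

Rank by E/h (kJ/s): D 1.08, G 0.884, F 0.709, C 0.537. Include each in turn until the next type's E/h falls below the running intake rate.
Rate on top 1: 0.4154. G: 0.884 > 0.4154 → include.
Rate on top 2: 0.4455. F: 0.709 > 0.4455 → include.
Rate on top 3: 0.4612. C: 0.537 > 0.4612 → include.
Optimal diet: D, G, F, C — 4 of 4 types.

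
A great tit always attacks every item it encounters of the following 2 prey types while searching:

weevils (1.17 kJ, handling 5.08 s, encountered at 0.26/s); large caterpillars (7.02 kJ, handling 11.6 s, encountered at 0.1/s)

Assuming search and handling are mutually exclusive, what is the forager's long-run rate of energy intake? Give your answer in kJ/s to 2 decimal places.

0.29 kJ/s

R = (0.26×1.17 + 0.1×7.02) / (1 + 0.26×5.08 + 0.1×11.6) = 1.006/3.481 = 0.2891 kJ/s.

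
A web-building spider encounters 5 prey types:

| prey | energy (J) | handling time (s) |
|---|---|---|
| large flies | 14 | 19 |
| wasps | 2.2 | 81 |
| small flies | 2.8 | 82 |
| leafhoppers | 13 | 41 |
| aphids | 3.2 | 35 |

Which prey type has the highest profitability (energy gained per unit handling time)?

In descending order of E/h:
large flies: 14/19 = 0.737 J/s
leafhoppers: 13/41 = 0.317 J/s
aphids: 3.2/35 = 0.0914 J/s
small flies: 2.8/82 = 0.0341 J/s
wasps: 2.2/81 = 0.0272 J/s

large flies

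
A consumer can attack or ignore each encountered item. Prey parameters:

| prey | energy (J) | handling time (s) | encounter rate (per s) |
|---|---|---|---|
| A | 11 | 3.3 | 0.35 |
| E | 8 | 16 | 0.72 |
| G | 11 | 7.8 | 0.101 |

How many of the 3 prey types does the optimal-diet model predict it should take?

Rank by E/h (J/s): A 3.33, G 1.41, E 0.5. Include each in turn until the next type's E/h falls below the running intake rate.
Rate on top 1: 1.787. G: 1.41 < 1.787 → exclude; stop.
Optimal diet: A — 1 of 3 types.

1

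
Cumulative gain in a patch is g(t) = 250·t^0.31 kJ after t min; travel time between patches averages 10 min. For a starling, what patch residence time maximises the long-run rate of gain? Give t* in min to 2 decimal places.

Optimal t* satisfies g'(t*) = g(t*)/(T + t*).
g'(t) = 0.31·250·t^-0.69. Setting 0.31·250·t^-0.69 = 250·t^0.31/(10+t) gives 0.31(10+t) = t, so 0.69·t = 0.31×10.
t* = 0.31×10/0.69 = 4.493 min.

4.49 min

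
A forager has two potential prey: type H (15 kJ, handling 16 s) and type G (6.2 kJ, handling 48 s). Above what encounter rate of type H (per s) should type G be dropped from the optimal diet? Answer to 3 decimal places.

0.010 per s

Drop type G once their profitability E₂/h₂ falls below the rate achievable on type H alone: E₂/h₂ = λE₁/(1 + λh₁).
Solve for λ: λE₁h₂ = E₂(1 + λh₁) → λ(E₁h₂ − E₂h₁) = E₂ → λ = E₂/(E₁h₂ − E₂h₁).
λ = 6.2/(15×48 − 6.2×16) = 6.2/620.8 = 0.009987 per s.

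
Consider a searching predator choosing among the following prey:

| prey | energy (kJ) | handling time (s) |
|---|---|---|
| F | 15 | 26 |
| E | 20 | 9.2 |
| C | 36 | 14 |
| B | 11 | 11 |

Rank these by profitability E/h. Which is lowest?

In descending order of E/h:
C: 36/14 = 2.57 kJ/s
E: 20/9.2 = 2.17 kJ/s
B: 11/11 = 1 kJ/s
F: 15/26 = 0.577 kJ/s

F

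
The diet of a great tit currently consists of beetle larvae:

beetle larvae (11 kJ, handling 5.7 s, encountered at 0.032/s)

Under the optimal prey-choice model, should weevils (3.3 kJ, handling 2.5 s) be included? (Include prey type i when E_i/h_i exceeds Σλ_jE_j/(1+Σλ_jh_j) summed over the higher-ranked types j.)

Yes

Current rate: (0.032×11)/(1 + 0.032×5.7) = 0.2977 kJ/s.
weevils: E/h = 3.3/2.5 = 1.32 kJ/s.
Since 1.32 > R, including weevils increases the long-run rate.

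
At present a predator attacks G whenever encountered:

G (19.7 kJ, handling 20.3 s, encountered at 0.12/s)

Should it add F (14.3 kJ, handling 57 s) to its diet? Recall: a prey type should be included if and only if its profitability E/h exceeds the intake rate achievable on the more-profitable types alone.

Intake rate on the current diet: R = (0.12×19.7) / (1 + 0.12×20.3) = 2.364/3.436 = 0.688 kJ/s.
F: E/h = 14.3/57 = 0.2509 kJ/s.
Since 0.2509 < R, time spent handling F is better spent searching.

No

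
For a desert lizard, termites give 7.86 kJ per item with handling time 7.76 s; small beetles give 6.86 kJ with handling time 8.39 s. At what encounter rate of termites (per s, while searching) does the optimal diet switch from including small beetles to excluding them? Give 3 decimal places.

0.540 per s

At the threshold, the rate on termites alone equals the profitability of small beetles: λ·7.86/(1 + λ·7.76) = 6.86/8.39 = 0.8176.
Rearranging, λ(7.86 − 0.8176×7.76) = 0.8176, so λ = 0.8176/1.515 = 0.5397 per s.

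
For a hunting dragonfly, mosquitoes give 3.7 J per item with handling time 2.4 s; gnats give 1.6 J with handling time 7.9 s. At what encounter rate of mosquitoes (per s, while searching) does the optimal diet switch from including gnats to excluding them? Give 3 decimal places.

0.063 per s

Drop gnats once their profitability E₂/h₂ falls below the rate achievable on mosquitoes alone: E₂/h₂ = λE₁/(1 + λh₁).
Solve for λ: λE₁h₂ = E₂(1 + λh₁) → λ(E₁h₂ − E₂h₁) = E₂ → λ = E₂/(E₁h₂ − E₂h₁).
λ = 1.6/(3.7×7.9 − 1.6×2.4) = 1.6/25.39 = 0.06302 per s.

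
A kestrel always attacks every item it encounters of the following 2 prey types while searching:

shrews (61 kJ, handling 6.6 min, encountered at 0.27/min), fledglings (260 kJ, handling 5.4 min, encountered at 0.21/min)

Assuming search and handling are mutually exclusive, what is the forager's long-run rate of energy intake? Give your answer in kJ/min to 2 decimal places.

R = (0.27×61 + 0.21×260) / (1 + 0.27×6.6 + 0.21×5.4) = 71.07/3.916 = 18.15 kJ/min.

18.15 kJ/min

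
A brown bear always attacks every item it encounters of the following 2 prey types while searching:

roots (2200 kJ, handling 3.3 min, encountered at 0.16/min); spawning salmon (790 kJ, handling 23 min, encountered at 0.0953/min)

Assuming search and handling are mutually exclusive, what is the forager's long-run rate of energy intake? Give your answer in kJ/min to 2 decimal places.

114.87 kJ/min

Energy encountered per unit search time: 0.16×2200 + 0.0953×790 = 427.3 kJ/min.
Handling time per unit search time: 0.16×3.3 + 0.0953×23 = 2.72.
Rate = 427.3/(1 + 2.72) = 114.9 kJ/min.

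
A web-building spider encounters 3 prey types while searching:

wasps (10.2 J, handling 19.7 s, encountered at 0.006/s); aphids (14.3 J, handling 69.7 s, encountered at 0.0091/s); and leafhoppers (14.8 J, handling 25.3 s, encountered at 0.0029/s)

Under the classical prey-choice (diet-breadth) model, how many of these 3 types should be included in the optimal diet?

3

Rank by E/h (J/s): leafhoppers 0.585, wasps 0.518, aphids 0.205. Include each in turn until the next type's E/h falls below the running intake rate.
Rate on top 1: 0.03999. wasps: 0.518 > 0.03999 → include.
Rate on top 2: 0.08738. aphids: 0.205 > 0.08738 → include.
Optimal diet: leafhoppers, wasps, aphids — 3 of 3 types.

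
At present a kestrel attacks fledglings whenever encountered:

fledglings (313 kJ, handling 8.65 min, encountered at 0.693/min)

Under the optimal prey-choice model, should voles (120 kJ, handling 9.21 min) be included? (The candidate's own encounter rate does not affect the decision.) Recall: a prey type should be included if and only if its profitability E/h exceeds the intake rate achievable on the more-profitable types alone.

No

Current rate: (0.693×313)/(1 + 0.693×8.65) = 31.01 kJ/min.
Profitability of voles: 120/9.21 = 13.03 kJ/min.
Since 13.03 < R, time spent handling voles is better spent searching.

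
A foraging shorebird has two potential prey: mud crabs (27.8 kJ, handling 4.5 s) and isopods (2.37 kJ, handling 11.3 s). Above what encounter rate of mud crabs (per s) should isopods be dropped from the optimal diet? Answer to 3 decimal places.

0.008 per s

The zero-one rule: include isopods iff E₂/h₂ > λE₁/(1+λh₁). Equality gives the switch point.
λE₁h₂ = E₂ + λE₂h₁ ⇒ λ = E₂/(E₁h₂ − E₂h₁) = 2.37/(314.1 − 10.67) = 0.00781 per s.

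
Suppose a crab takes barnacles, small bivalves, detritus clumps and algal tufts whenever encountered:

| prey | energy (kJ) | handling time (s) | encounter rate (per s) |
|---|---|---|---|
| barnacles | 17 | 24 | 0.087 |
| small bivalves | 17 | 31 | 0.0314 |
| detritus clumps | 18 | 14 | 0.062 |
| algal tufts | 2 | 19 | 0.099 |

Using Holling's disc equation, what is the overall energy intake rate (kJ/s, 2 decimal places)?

Energy encountered per unit search time: 0.087×17 + 0.0314×17 + 0.062×18 + 0.099×2 = 3.327 kJ/s.
Handling time per unit search time: 0.087×24 + 0.0314×31 + 0.062×14 + 0.099×19 = 5.81.
Rate = 3.327/(1 + 5.81) = 0.4885 kJ/s.

0.49 kJ/s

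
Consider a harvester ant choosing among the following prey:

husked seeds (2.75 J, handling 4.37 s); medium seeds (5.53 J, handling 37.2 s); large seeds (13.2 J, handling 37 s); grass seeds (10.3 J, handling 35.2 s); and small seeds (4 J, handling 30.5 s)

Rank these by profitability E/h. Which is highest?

husked seeds

In descending order of E/h:
husked seeds: 2.75/4.37 = 0.629 J/s
large seeds: 13.2/37 = 0.357 J/s
grass seeds: 10.3/35.2 = 0.293 J/s
medium seeds: 5.53/37.2 = 0.149 J/s
small seeds: 4/30.5 = 0.131 J/s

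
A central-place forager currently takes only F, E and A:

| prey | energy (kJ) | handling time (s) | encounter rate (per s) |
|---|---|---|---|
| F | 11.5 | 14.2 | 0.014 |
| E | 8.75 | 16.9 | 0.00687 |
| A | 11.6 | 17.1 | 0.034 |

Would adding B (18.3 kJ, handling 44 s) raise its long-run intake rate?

Yes

Current rate: (0.014×11.5 + 0.00687×8.75 + 0.034×11.6)/(1 + 0.014×14.2 + 0.00687×16.9 + 0.034×17.1) = 0.3246 kJ/s.
B: E/h = 18.3/44 = 0.4159 kJ/s.
Since 0.4159 > R, including B increases the long-run rate.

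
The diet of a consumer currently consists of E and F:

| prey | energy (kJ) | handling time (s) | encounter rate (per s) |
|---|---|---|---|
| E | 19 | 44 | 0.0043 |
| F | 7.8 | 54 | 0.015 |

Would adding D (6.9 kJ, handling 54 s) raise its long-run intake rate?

On E and F alone, R = ΣλE/(1+Σλh) = 0.1987/1.999 = 0.09939 kJ/s.
Profitability of D: 6.9/54 = 0.1278 kJ/s.
Since 0.1278 > R, including D increases the long-run rate.

Yes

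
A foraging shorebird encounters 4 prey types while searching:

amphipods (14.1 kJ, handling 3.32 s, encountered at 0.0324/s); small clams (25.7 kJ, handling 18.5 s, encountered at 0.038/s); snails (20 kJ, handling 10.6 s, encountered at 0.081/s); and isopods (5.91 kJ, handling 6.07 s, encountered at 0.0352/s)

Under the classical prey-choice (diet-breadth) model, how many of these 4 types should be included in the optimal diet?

3

E/h in descending order: amphipods 4.25, snails 1.89, small clams 1.39, isopods 0.974 kJ/s. The optimal diet is the largest prefix of this list for which every included type satisfies E_i/h_i > R on the types above it.
Rate on top 1: 0.4125. snails: 1.89 > 0.4125 → include.
Rate on top 2: 1.056. small clams: 1.39 > 1.056 → include.
Rate on top 3: 1.144. isopods: 0.974 < 1.144 → exclude; stop.
Optimal diet: amphipods, snails, small clams — 3 of 4 types.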